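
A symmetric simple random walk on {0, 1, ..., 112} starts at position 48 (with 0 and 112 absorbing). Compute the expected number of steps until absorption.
E[τ | X_0 = 48] = 3072

Let v_k = E[τ | X_0 = k]. Boundary: v_0 = v_112 = 0. Recurrence: v_k = 1 + (v_{k-1} + v_{k+1})/2 for 1 ≤ k ≤ 111. The particular solution to v_k − (v_{k-1} + v_{k+1})/2 = 1 is v_k = −k^2. Adding homogeneous solution A + B k and matching boundaries gives v_k = k (112 − k). Substituting k = 48: v_48 = 48 · 64 = 3072.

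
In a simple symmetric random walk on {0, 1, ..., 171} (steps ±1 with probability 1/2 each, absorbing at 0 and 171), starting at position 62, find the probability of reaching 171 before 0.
P(hit 171 before 0) = 62/171

Let u_k = P(hit 171 before 0 | start at k). Then u_0 = 0, u_171 = 1, and u_k = u_{k-1}/2 + u_{k+1}/2 for 1 ≤ k ≤ 170. This harmonic recurrence is solved by u_k = k/171, giving u_62 = 62/171.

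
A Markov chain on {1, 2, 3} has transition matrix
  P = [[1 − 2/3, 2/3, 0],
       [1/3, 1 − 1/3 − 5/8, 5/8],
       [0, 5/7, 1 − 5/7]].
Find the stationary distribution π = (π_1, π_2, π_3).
π = (4/19, 8/19, 7/19)

This is a birth-death chain on three states, which satisfies detailed balance: π_1 · P_{12} = π_2 · P_{21} and π_2 · P_{23} = π_3 · P_{32}.
From π_1 · 2/3 = π_2 · 1/3: π_2/π_1 = (2/3)/(1/3) = 2.
From π_2 · 5/8 = π_3 · 5/7: π_3/π_2 = (5/8)/(5/7) = 7/8.
Take π_1 proportional to 1; then unnormalized π = (1, 2, 7/4). Normalize by dividing by the sum 19/4:
  π = (4/19, 8/19, 7/19).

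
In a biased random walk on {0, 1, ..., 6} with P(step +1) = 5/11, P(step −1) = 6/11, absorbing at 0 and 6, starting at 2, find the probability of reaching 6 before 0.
P(hit 6 before 0) = (1 − (6/5)^2) / (1 − (6/5)^6) = 625/2821

Let u_k denote P(reach 6 before 0 | start at k). Boundary: u_0 = 0, u_6 = 1. Recurrence: u_k = 5/11·u_{k+1} + 6/11·u_{k-1} for 1 ≤ k ≤ 5. Try u_k = A + B·r^k with r = q/p = (6/11)/(5/11) = 6/5. Substitution satisfies the recurrence; boundary conditions give:
  u_k = (1 − r^k) / (1 − r^N) = (1 − (6/5)^2) / (1 − (6/5)^6) = 625/2821.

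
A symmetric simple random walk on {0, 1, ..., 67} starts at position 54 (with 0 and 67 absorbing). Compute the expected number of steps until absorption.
E[τ | X_0 = 54] = 702

Let v_k = E[τ | X_0 = k]. Boundary: v_0 = v_67 = 0. Recurrence: v_k = 1 + (v_{k-1} + v_{k+1})/2 for 1 ≤ k ≤ 66. The particular solution to v_k − (v_{k-1} + v_{k+1})/2 = 1 is v_k = −k^2. Adding homogeneous solution A + B k and matching boundaries gives v_k = k (67 − k). Substituting k = 54: v_54 = 54 · 13 = 702.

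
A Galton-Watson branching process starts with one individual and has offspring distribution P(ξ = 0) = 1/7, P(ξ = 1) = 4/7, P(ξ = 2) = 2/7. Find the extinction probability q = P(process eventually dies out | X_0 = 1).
q = 1/2

The pgf is f(s) = 1/7 + 4/7·s + 2/7·s². The extinction probability q is the smallest fixed point of f in [0, 1]. Setting s = f(s):
  2/7·s² + (4/7 − 1)·s + 1/7 = 0
  2/7·s² − (1/7 + 2/7)·s + 1/7 = 0
which factors as (s − 1)·(2/7·s − 1/7) = 0, giving roots s = 1 and s = (1/7)/(2/7) = 1/2.
Mean offspring μ = 4/7 + 2·2/7 = 8/7 > 1 (supercritical), so q < 1. The extinction probability is the smaller root: q = (1/7)/(2/7) = 1/2.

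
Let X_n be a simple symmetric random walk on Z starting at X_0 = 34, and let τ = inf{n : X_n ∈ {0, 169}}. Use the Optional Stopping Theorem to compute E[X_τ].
E[X_τ] = 34

X_n is a martingale and τ is a bounded-mean stopping time (indeed τ is finite a.s. with bounded expectation since the walk is in a bounded region). By the OST, E[X_τ] = E[X_0] = 34. Equivalently: E[X_τ] = 169 · P(hit 169 first) + 0 · P(hit 0 first) = 169 · (34/169) = 34.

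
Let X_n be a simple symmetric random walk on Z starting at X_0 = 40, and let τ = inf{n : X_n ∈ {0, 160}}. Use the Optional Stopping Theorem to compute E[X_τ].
E[X_τ] = 40

X_n is a martingale and τ is a bounded-mean stopping time (indeed τ is finite a.s. with bounded expectation since the walk is in a bounded region). By the OST, E[X_τ] = E[X_0] = 40. Equivalently: E[X_τ] = 160 · P(hit 160 first) + 0 · P(hit 0 first) = 160 · (40/160) = 40.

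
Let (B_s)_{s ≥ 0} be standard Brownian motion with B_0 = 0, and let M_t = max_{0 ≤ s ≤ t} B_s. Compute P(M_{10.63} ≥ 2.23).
P(M_{10.63} ≥ 2.23) = 2·P(B_{10.63} ≥ 2.23) = 2(1 − Φ(2.23/√10.63)) ≈ 0.4940

By the reflection principle for Brownian motion, P(M_t ≥ a) = 2 · P(B_t ≥ a) for a ≥ 0. Since B_t ~ N(0, t), P(B_t ≥ 2.23) = 1 − Φ(2.23/√t) = 1 − Φ(2.23/√10.63) = 1 − Φ(0.6840). So
  P(M_{10.63} ≥ 2.23) = 2(1 − Φ(0.6840)) ≈ 0.4940.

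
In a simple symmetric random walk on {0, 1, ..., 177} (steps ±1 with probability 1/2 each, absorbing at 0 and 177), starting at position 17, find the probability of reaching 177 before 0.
P(hit 177 before 0) = 17/177

Let u_k = P(hit 177 before 0 | start at k). Then u_0 = 0, u_177 = 1, and u_k = u_{k-1}/2 + u_{k+1}/2 for 1 ≤ k ≤ 176. This harmonic recurrence is solved by u_k = k/177, giving u_17 = 17/177.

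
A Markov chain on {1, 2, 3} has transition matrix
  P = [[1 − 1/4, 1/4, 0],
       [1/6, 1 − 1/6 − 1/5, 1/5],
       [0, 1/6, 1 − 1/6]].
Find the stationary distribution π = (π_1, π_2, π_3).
π = (10/43, 15/43, 18/43)

This is a birth-death chain on three states, which satisfies detailed balance: π_1 · P_{12} = π_2 · P_{21} and π_2 · P_{23} = π_3 · P_{32}.
From π_1 · 1/4 = π_2 · 1/6: π_2/π_1 = (1/4)/(1/6) = 3/2.
From π_2 · 1/5 = π_3 · 1/6: π_3/π_2 = (1/5)/(1/6) = 6/5.
Take π_1 proportional to 1; then unnormalized π = (1, 3/2, 9/5). Normalize by dividing by the sum 43/10:
  π = (10/43, 15/43, 18/43).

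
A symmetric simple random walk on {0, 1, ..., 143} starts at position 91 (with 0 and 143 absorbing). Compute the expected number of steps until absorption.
E[τ | X_0 = 91] = 4732

Let v_k = E[τ | X_0 = k]. Boundary: v_0 = v_143 = 0. Recurrence: v_k = 1 + (v_{k-1} + v_{k+1})/2 for 1 ≤ k ≤ 142. The particular solution to v_k − (v_{k-1} + v_{k+1})/2 = 1 is v_k = −k^2. Adding homogeneous solution A + B k and matching boundaries gives v_k = k (143 − k). Substituting k = 91: v_91 = 91 · 52 = 4732.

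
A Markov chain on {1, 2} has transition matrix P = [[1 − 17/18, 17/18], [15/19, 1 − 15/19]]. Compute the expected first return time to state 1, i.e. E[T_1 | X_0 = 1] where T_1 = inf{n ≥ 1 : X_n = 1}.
E[T_1 | X_0 = 1] = 1/π_1 = 593/270

For an irreducible recurrent Markov chain with stationary distribution π, E[T_i | X_0 = i] = 1/π_i (Kac's formula). Here π_1 = (15/19)/(17/18 + 15/19) = (15/19)/(593/342) = 270/593, so E[T_1 | X_0 = 1] = 1/π_1 = (17/18 + 15/19)/(15/19) = (593/342)/(15/19) = 593/270.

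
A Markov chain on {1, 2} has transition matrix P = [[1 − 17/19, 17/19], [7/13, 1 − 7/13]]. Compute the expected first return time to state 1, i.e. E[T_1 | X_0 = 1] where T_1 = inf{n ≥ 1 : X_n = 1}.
E[T_1 | X_0 = 1] = 1/π_1 = 354/133

For an irreducible recurrent Markov chain with stationary distribution π, E[T_i | X_0 = i] = 1/π_i (Kac's formula). Here π_1 = (7/13)/(17/19 + 7/13) = (7/13)/(354/247) = 133/354, so E[T_1 | X_0 = 1] = 1/π_1 = (17/19 + 7/13)/(7/13) = (354/247)/(7/13) = 354/133.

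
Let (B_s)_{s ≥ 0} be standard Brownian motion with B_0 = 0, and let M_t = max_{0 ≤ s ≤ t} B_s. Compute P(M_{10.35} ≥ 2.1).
P(M_{10.35} ≥ 2.1) = 2·P(B_{10.35} ≥ 2.1) = 2(1 − Φ(2.1/√10.35)) ≈ 0.5139

By the reflection principle for Brownian motion, P(M_t ≥ a) = 2 · P(B_t ≥ a) for a ≥ 0. Since B_t ~ N(0, t), P(B_t ≥ 2.1) = 1 − Φ(2.1/√t) = 1 − Φ(2.1/√10.35) = 1 − Φ(0.6528). So
  P(M_{10.35} ≥ 2.1) = 2(1 − Φ(0.6528)) ≈ 0.5139.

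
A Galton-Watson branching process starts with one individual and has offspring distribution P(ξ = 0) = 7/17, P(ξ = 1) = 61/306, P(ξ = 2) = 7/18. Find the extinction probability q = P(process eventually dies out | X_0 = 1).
q = 1

Mean offspring μ = 0·7/17 + 1·61/306 + 2·7/18 = 299/306 ≤ 1. For μ ≤ 1 with offspring not concentrated at 1, the Galton-Watson process goes extinct almost surely, so q = 1.
(Algebraic check: The pgf is f(s) = 7/17 + 61/306·s + 7/18·s². The extinction probability q is the smallest fixed point of f in [0, 1]. Setting s = f(s):
  7/18·s² + (61/306 − 1)·s + 7/17 = 0
  7/18·s² − (7/17 + 7/18)·s + 7/17 = 0
which factors as (s − 1)·(7/18·s − 7/17) = 0, giving roots s = 1 and s = (7/17)/(7/18) = 18/17. Since 18/17 ≥ 1, the smallest root in [0, 1] is s = 1.)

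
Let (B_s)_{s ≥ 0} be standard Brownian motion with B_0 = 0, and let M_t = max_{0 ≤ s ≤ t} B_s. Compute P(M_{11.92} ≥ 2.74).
P(M_{11.92} ≥ 2.74) = 2·P(B_{11.92} ≥ 2.74) = 2(1 − Φ(2.74/√11.92)) ≈ 0.4274

By the reflection principle for Brownian motion, P(M_t ≥ a) = 2 · P(B_t ≥ a) for a ≥ 0. Since B_t ~ N(0, t), P(B_t ≥ 2.74) = 1 − Φ(2.74/√t) = 1 − Φ(2.74/√11.92) = 1 − Φ(0.7936). So
  P(M_{11.92} ≥ 2.74) = 2(1 − Φ(0.7936)) ≈ 0.4274.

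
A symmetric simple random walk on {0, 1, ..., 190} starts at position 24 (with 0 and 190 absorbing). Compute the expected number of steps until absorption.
E[τ | X_0 = 24] = 3984

Let v_k = E[τ | X_0 = k]. Boundary: v_0 = v_190 = 0. Recurrence: v_k = 1 + (v_{k-1} + v_{k+1})/2 for 1 ≤ k ≤ 189. The particular solution to v_k − (v_{k-1} + v_{k+1})/2 = 1 is v_k = −k^2. Adding homogeneous solution A + B k and matching boundaries gives v_k = k (190 − k). Substituting k = 24: v_24 = 24 · 166 = 3984.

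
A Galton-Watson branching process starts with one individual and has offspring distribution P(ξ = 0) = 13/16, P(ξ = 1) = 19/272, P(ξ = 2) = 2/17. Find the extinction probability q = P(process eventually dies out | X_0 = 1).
q = 1

Mean offspring μ = 0·13/16 + 1·19/272 + 2·2/17 = 83/272 ≤ 1. For μ ≤ 1 with offspring not concentrated at 1, the Galton-Watson process goes extinct almost surely, so q = 1.
(Algebraic check: The pgf is f(s) = 13/16 + 19/272·s + 2/17·s². The extinction probability q is the smallest fixed point of f in [0, 1]. Setting s = f(s):
  2/17·s² + (19/272 − 1)·s + 13/16 = 0
  2/17·s² − (13/16 + 2/17)·s + 13/16 = 0
which factors as (s − 1)·(2/17·s − 13/16) = 0, giving roots s = 1 and s = (13/16)/(2/17) = 221/32. Since 221/32 ≥ 1, the smallest root in [0, 1] is s = 1.)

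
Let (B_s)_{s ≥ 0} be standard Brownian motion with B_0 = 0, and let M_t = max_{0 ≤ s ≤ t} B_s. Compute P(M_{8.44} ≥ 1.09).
P(M_{8.44} ≥ 1.09) = 2·P(B_{8.44} ≥ 1.09) = 2(1 − Φ(1.09/√8.44)) ≈ 0.7075

By the reflection principle for Brownian motion, P(M_t ≥ a) = 2 · P(B_t ≥ a) for a ≥ 0. Since B_t ~ N(0, t), P(B_t ≥ 1.09) = 1 − Φ(1.09/√t) = 1 − Φ(1.09/√8.44) = 1 − Φ(0.3752). So
  P(M_{8.44} ≥ 1.09) = 2(1 − Φ(0.3752)) ≈ 0.7075.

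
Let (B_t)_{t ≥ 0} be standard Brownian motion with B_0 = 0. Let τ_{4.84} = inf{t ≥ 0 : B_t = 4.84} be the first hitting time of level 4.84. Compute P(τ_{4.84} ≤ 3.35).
P(τ_{4.84} ≤ 3.35) = 2(1 − Φ(4.84/√3.35)) = 2(1 − Φ(2.6444)) ≈ 0.0082

By the reflection principle for standard BM, P(τ_b ≤ t) = 2 · P(B_t ≥ b). Since B_t ~ N(0, t), P(B_t ≥ 4.84) = 1 − Φ(4.84/√t) = 1 − Φ(4.84/√3.35) = 1 − Φ(2.6444) ≈ 0.00409. Doubling: P(τ_{4.84} ≤ 3.35) ≈ 2 · 0.00409 = 0.00818 ≈ 0.0082.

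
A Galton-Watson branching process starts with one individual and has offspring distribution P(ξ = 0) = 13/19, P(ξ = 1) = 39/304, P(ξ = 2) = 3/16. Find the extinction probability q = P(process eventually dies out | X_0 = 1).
q = 1

Mean offspring μ = 0·13/19 + 1·39/304 + 2·3/16 = 153/304 ≤ 1. For μ ≤ 1 with offspring not concentrated at 1, the Galton-Watson process goes extinct almost surely, so q = 1.
(Algebraic check: The pgf is f(s) = 13/19 + 39/304·s + 3/16·s². The extinction probability q is the smallest fixed point of f in [0, 1]. Setting s = f(s):
  3/16·s² + (39/304 − 1)·s + 13/19 = 0
  3/16·s² − (13/19 + 3/16)·s + 13/19 = 0
which factors as (s − 1)·(3/16·s − 13/19) = 0, giving roots s = 1 and s = (13/19)/(3/16) = 208/57. Since 208/57 ≥ 1, the smallest root in [0, 1] is s = 1.)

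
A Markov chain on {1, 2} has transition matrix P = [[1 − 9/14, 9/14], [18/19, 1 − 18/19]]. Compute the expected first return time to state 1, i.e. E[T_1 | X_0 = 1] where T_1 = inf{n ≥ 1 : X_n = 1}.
E[T_1 | X_0 = 1] = 1/π_1 = 47/28

For an irreducible recurrent Markov chain with stationary distribution π, E[T_i | X_0 = i] = 1/π_i (Kac's formula). Here π_1 = (18/19)/(9/14 + 18/19) = (18/19)/(423/266) = 28/47, so E[T_1 | X_0 = 1] = 1/π_1 = (9/14 + 18/19)/(18/19) = (423/266)/(18/19) = 47/28.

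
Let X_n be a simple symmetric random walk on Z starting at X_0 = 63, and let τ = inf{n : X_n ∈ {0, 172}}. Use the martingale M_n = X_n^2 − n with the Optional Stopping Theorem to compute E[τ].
E[τ] = 6867

M_n = X_n^2 − n is a martingale (since E[X_{n+1}^2 | F_n] = X_n^2 + 1). By OST (τ has finite mean in a bounded region), E[M_τ] = E[M_0] = X_0^2 − 0 = 63^2 = 3969. Also E[M_τ] = E[X_τ^2] − E[τ]. The walk exits at 0 or 172, with P(hit 172 first) = 63/172, so E[X_τ^2] = 172^2 · 63/172 + 0 = 10836. Thus E[τ] = E[X_τ^2] − E[M_τ] = 10836 − 3969 = 6867 = 63(172 − 63) = 6867.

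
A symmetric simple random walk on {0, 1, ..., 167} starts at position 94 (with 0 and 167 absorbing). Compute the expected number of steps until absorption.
E[τ | X_0 = 94] = 6862

Let v_k = E[τ | X_0 = k]. Boundary: v_0 = v_167 = 0. Recurrence: v_k = 1 + (v_{k-1} + v_{k+1})/2 for 1 ≤ k ≤ 166. The particular solution to v_k − (v_{k-1} + v_{k+1})/2 = 1 is v_k = −k^2. Adding homogeneous solution A + B k and matching boundaries gives v_k = k (167 − k). Substituting k = 94: v_94 = 94 · 73 = 6862.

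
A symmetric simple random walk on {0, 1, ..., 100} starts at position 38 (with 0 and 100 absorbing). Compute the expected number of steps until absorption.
E[τ | X_0 = 38] = 2356

Let v_k = E[τ | X_0 = k]. Boundary: v_0 = v_100 = 0. Recurrence: v_k = 1 + (v_{k-1} + v_{k+1})/2 for 1 ≤ k ≤ 99. The particular solution to v_k − (v_{k-1} + v_{k+1})/2 = 1 is v_k = −k^2. Adding homogeneous solution A + B k and matching boundaries gives v_k = k (100 − k). Substituting k = 38: v_38 = 38 · 62 = 2356.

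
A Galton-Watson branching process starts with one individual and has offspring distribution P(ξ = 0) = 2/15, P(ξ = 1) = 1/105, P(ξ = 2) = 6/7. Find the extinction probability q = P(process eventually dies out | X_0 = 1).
q = 7/45

The pgf is f(s) = 2/15 + 1/105·s + 6/7·s². The extinction probability q is the smallest fixed point of f in [0, 1]. Setting s = f(s):
  6/7·s² + (1/105 − 1)·s + 2/15 = 0
  6/7·s² − (2/15 + 6/7)·s + 2/15 = 0
which factors as (s − 1)·(6/7·s − 2/15) = 0, giving roots s = 1 and s = (2/15)/(6/7) = 7/45.
Mean offspring μ = 1/105 + 2·6/7 = 181/105 > 1 (supercritical), so q < 1. The extinction probability is the smaller root: q = (2/15)/(6/7) = 7/45.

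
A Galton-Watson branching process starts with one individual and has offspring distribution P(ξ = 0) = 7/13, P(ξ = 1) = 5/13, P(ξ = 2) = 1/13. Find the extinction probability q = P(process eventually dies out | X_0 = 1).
q = 1

Mean offspring μ = 0·7/13 + 1·5/13 + 2·1/13 = 7/13 ≤ 1. For μ ≤ 1 with offspring not concentrated at 1, the Galton-Watson process goes extinct almost surely, so q = 1.
(Algebraic check: The pgf is f(s) = 7/13 + 5/13·s + 1/13·s². The extinction probability q is the smallest fixed point of f in [0, 1]. Setting s = f(s):
  1/13·s² + (5/13 − 1)·s + 7/13 = 0
  1/13·s² − (7/13 + 1/13)·s + 7/13 = 0
which factors as (s − 1)·(1/13·s − 7/13) = 0, giving roots s = 1 and s = (7/13)/(1/13) = 7. Since 7 ≥ 1, the smallest root in [0, 1] is s = 1.)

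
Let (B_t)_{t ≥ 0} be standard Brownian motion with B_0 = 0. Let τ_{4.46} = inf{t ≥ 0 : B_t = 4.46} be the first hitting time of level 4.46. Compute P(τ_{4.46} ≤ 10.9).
P(τ_{4.46} ≤ 10.9) = 2(1 − Φ(4.46/√10.9)) = 2(1 − Φ(1.3509)) ≈ 0.1767

By the reflection principle for standard BM, P(τ_b ≤ t) = 2 · P(B_t ≥ b). Since B_t ~ N(0, t), P(B_t ≥ 4.46) = 1 − Φ(4.46/√t) = 1 − Φ(4.46/√10.9) = 1 − Φ(1.3509) ≈ 0.08836. Doubling: P(τ_{4.46} ≤ 10.9) ≈ 2 · 0.08836 = 0.17672 ≈ 0.1767.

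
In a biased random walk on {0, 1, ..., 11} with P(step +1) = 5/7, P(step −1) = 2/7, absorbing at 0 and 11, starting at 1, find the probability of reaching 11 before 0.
P(hit 11 before 0) = (1 − (2/5)^1) / (1 − (2/5)^11) = 9765625/16275359

Let u_k denote P(reach 11 before 0 | start at k). Boundary: u_0 = 0, u_11 = 1. Recurrence: u_k = 5/7·u_{k+1} + 2/7·u_{k-1} for 1 ≤ k ≤ 10. Try u_k = A + B·r^k with r = q/p = (2/7)/(5/7) = 2/5. Substitution satisfies the recurrence; boundary conditions give:
  u_k = (1 − r^k) / (1 − r^N) = (1 − (2/5)^1) / (1 − (2/5)^11) = 9765625/16275359.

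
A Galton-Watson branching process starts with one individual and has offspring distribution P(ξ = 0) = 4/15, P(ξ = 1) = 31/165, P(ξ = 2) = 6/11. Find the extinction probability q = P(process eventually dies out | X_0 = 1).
q = 22/45

The pgf is f(s) = 4/15 + 31/165·s + 6/11·s². The extinction probability q is the smallest fixed point of f in [0, 1]. Setting s = f(s):
  6/11·s² + (31/165 − 1)·s + 4/15 = 0
  6/11·s² − (4/15 + 6/11)·s + 4/15 = 0
which factors as (s − 1)·(6/11·s − 4/15) = 0, giving roots s = 1 and s = (4/15)/(6/11) = 22/45.
Mean offspring μ = 31/165 + 2·6/11 = 211/165 > 1 (supercritical), so q < 1. The extinction probability is the smaller root: q = (4/15)/(6/11) = 22/45.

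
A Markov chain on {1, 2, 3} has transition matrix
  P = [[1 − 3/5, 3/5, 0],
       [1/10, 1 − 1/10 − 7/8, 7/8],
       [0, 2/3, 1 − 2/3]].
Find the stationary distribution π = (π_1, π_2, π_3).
π = (8/119, 48/119, 9/17)

This is a birth-death chain on three states, which satisfies detailed balance: π_1 · P_{12} = π_2 · P_{21} and π_2 · P_{23} = π_3 · P_{32}.
From π_1 · 3/5 = π_2 · 1/10: π_2/π_1 = (3/5)/(1/10) = 6.
From π_2 · 7/8 = π_3 · 2/3: π_3/π_2 = (7/8)/(2/3) = 21/16.
Take π_1 proportional to 1; then unnormalized π = (1, 6, 63/8). Normalize by dividing by the sum 119/8:
  π = (8/119, 48/119, 9/17).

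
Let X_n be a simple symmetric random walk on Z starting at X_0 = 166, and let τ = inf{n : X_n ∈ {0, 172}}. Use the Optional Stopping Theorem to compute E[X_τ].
E[X_τ] = 166

X_n is a martingale and τ is a bounded-mean stopping time (indeed τ is finite a.s. with bounded expectation since the walk is in a bounded region). By the OST, E[X_τ] = E[X_0] = 166. Equivalently: E[X_τ] = 172 · P(hit 172 first) + 0 · P(hit 0 first) = 172 · (166/172) = 166.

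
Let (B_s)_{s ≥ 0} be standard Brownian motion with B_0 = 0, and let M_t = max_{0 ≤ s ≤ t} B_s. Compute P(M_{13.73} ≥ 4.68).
P(M_{13.73} ≥ 4.68) = 2·P(B_{13.73} ≥ 4.68) = 2(1 − Φ(4.68/√13.73)) ≈ 0.2066

By the reflection principle for Brownian motion, P(M_t ≥ a) = 2 · P(B_t ≥ a) for a ≥ 0. Since B_t ~ N(0, t), P(B_t ≥ 4.68) = 1 − Φ(4.68/√t) = 1 − Φ(4.68/√13.73) = 1 − Φ(1.2630). So
  P(M_{13.73} ≥ 4.68) = 2(1 − Φ(1.2630)) ≈ 0.2066.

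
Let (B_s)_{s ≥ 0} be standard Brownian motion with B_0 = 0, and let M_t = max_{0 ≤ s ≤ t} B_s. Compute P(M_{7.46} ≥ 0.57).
P(M_{7.46} ≥ 0.57) = 2·P(B_{7.46} ≥ 0.57) = 2(1 − Φ(0.57/√7.46)) ≈ 0.8347

By the reflection principle for Brownian motion, P(M_t ≥ a) = 2 · P(B_t ≥ a) for a ≥ 0. Since B_t ~ N(0, t), P(B_t ≥ 0.57) = 1 − Φ(0.57/√t) = 1 − Φ(0.57/√7.46) = 1 − Φ(0.2087). So
  P(M_{7.46} ≥ 0.57) = 2(1 − Φ(0.2087)) ≈ 0.8347.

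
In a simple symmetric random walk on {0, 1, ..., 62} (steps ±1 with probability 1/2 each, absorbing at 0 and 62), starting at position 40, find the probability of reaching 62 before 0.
P(hit 62 before 0) = 40/62 = 20/31

Let u_k = P(hit 62 before 0 | start at k). Then u_0 = 0, u_62 = 1, and u_k = u_{k-1}/2 + u_{k+1}/2 for 1 ≤ k ≤ 61. This harmonic recurrence is solved by u_k = k/62, giving u_40 = 40/62 = 20/31.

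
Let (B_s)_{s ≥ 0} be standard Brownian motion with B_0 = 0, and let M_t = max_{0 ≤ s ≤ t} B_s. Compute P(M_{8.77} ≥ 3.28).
P(M_{8.77} ≥ 3.28) = 2·P(B_{8.77} ≥ 3.28) = 2(1 − Φ(3.28/√8.77)) ≈ 0.2680

By the reflection principle for Brownian motion, P(M_t ≥ a) = 2 · P(B_t ≥ a) for a ≥ 0. Since B_t ~ N(0, t), P(B_t ≥ 3.28) = 1 − Φ(3.28/√t) = 1 − Φ(3.28/√8.77) = 1 − Φ(1.1076). So
  P(M_{8.77} ≥ 3.28) = 2(1 − Φ(1.1076)) ≈ 0.2680.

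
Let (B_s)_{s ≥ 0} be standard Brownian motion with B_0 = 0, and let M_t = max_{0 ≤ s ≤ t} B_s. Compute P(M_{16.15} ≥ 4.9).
P(M_{16.15} ≥ 4.9) = 2·P(B_{16.15} ≥ 4.9) = 2(1 − Φ(4.9/√16.15)) ≈ 0.2227

By the reflection principle for Brownian motion, P(M_t ≥ a) = 2 · P(B_t ≥ a) for a ≥ 0. Since B_t ~ N(0, t), P(B_t ≥ 4.9) = 1 − Φ(4.9/√t) = 1 − Φ(4.9/√16.15) = 1 − Φ(1.2193). So
  P(M_{16.15} ≥ 4.9) = 2(1 − Φ(1.2193)) ≈ 0.2227.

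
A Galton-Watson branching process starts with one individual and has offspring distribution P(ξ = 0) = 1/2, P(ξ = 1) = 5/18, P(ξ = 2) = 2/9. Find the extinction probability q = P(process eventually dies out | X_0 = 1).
q = 1

Mean offspring μ = 0·1/2 + 1·5/18 + 2·2/9 = 13/18 ≤ 1. For μ ≤ 1 with offspring not concentrated at 1, the Galton-Watson process goes extinct almost surely, so q = 1.
(Algebraic check: The pgf is f(s) = 1/2 + 5/18·s + 2/9·s². The extinction probability q is the smallest fixed point of f in [0, 1]. Setting s = f(s):
  2/9·s² + (5/18 − 1)·s + 1/2 = 0
  2/9·s² − (1/2 + 2/9)·s + 1/2 = 0
which factors as (s − 1)·(2/9·s − 1/2) = 0, giving roots s = 1 and s = (1/2)/(2/9) = 9/4. Since 9/4 ≥ 1, the smallest root in [0, 1] is s = 1.)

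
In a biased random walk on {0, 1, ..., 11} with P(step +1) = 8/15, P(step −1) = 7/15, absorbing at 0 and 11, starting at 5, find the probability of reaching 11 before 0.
P(hit 11 before 0) = (1 − (7/8)^5) / (1 − (7/8)^11) = 4184080384/6612607849

Let u_k denote P(reach 11 before 0 | start at k). Boundary: u_0 = 0, u_11 = 1. Recurrence: u_k = 8/15·u_{k+1} + 7/15·u_{k-1} for 1 ≤ k ≤ 10. Try u_k = A + B·r^k with r = q/p = (7/15)/(8/15) = 7/8. Substitution satisfies the recurrence; boundary conditions give:
  u_k = (1 − r^k) / (1 − r^N) = (1 − (7/8)^5) / (1 − (7/8)^11) = 4184080384/6612607849.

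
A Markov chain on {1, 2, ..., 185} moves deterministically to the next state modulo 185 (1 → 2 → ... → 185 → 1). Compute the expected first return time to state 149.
E[T_149 | X_0 = 149] = 185

The chain cycles deterministically, so starting at state 149 it returns in exactly 185 steps. Equivalently, the stationary distribution is uniform π_j = 1/185 for every state j, so by Kac's formula E[T_149] = 1/π_149 = 185.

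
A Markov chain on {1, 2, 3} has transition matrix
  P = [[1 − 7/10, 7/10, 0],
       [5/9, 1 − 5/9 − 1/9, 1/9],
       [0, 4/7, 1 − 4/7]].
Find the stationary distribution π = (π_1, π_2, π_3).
π = (200/501, 84/167, 49/501)

This is a birth-death chain on three states, which satisfies detailed balance: π_1 · P_{12} = π_2 · P_{21} and π_2 · P_{23} = π_3 · P_{32}.
From π_1 · 7/10 = π_2 · 5/9: π_2/π_1 = (7/10)/(5/9) = 63/50.
From π_2 · 1/9 = π_3 · 4/7: π_3/π_2 = (1/9)/(4/7) = 7/36.
Take π_1 proportional to 1; then unnormalized π = (1, 63/50, 49/200). Normalize by dividing by the sum 501/200:
  π = (200/501, 84/167, 49/501).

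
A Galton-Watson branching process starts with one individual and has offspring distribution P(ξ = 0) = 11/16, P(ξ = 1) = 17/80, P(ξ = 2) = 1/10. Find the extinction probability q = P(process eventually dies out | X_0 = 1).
q = 1

Mean offspring μ = 0·11/16 + 1·17/80 + 2·1/10 = 33/80 ≤ 1. For μ ≤ 1 with offspring not concentrated at 1, the Galton-Watson process goes extinct almost surely, so q = 1.
(Algebraic check: The pgf is f(s) = 11/16 + 17/80·s + 1/10·s². The extinction probability q is the smallest fixed point of f in [0, 1]. Setting s = f(s):
  1/10·s² + (17/80 − 1)·s + 11/16 = 0
  1/10·s² − (11/16 + 1/10)·s + 11/16 = 0
which factors as (s − 1)·(1/10·s − 11/16) = 0, giving roots s = 1 and s = (11/16)/(1/10) = 55/8. Since 55/8 ≥ 1, the smallest root in [0, 1] is s = 1.)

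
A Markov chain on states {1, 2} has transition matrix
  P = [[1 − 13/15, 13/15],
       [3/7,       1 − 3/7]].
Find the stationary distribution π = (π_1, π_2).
π_1 = 45/136, π_2 = 91/136

Solve πP = π with π_1 + π_2 = 1. From πP = π: π_1 · (1 − 13/15) + π_2 · 3/7 = π_1 ⇒ π_2 · 3/7 = π_1 · 13/15 ⇒ π_2/π_1 = (13/15)/(3/7) = 91/45. Together with π_1 + π_2 = 1:
  π_1 = (3/7)/(13/15 + 3/7) = (3/7)/(136/105) = 45/136,
  π_2 = (13/15)/(13/15 + 3/7) = (13/15)/(136/105) = 91/136.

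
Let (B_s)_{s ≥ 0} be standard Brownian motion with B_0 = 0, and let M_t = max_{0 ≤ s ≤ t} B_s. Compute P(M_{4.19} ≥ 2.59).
P(M_{4.19} ≥ 2.59) = 2·P(B_{4.19} ≥ 2.59) = 2(1 − Φ(2.59/√4.19)) ≈ 0.2058

By the reflection principle for Brownian motion, P(M_t ≥ a) = 2 · P(B_t ≥ a) for a ≥ 0. Since B_t ~ N(0, t), P(B_t ≥ 2.59) = 1 − Φ(2.59/√t) = 1 − Φ(2.59/√4.19) = 1 − Φ(1.2653). So
  P(M_{4.19} ≥ 2.59) = 2(1 − Φ(1.2653)) ≈ 0.2058.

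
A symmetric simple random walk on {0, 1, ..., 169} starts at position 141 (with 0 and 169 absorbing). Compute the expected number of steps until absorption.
E[τ | X_0 = 141] = 3948

Let v_k = E[τ | X_0 = k]. Boundary: v_0 = v_169 = 0. Recurrence: v_k = 1 + (v_{k-1} + v_{k+1})/2 for 1 ≤ k ≤ 168. The particular solution to v_k − (v_{k-1} + v_{k+1})/2 = 1 is v_k = −k^2. Adding homogeneous solution A + B k and matching boundaries gives v_k = k (169 − k). Substituting k = 141: v_141 = 141 · 28 = 3948.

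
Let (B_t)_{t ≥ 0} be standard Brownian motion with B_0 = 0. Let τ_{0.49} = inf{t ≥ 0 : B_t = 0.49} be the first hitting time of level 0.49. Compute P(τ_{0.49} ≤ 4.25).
P(τ_{0.49} ≤ 4.25) = 2(1 − Φ(0.49/√4.25)) = 2(1 − Φ(0.2377)) ≈ 0.8121

By the reflection principle for standard BM, P(τ_b ≤ t) = 2 · P(B_t ≥ b). Since B_t ~ N(0, t), P(B_t ≥ 0.49) = 1 − Φ(0.49/√t) = 1 − Φ(0.49/√4.25) = 1 − Φ(0.2377) ≈ 0.40606. Doubling: P(τ_{0.49} ≤ 4.25) ≈ 2 · 0.40606 = 0.81212 ≈ 0.8121.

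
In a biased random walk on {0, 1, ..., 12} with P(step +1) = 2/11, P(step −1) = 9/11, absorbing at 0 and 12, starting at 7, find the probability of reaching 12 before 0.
P(hit 12 before 0) = (1 − (9/2)^7) / (1 − (9/2)^12) = 21864416/40347076055

Let u_k denote P(reach 12 before 0 | start at k). Boundary: u_0 = 0, u_12 = 1. Recurrence: u_k = 2/11·u_{k+1} + 9/11·u_{k-1} for 1 ≤ k ≤ 11. Try u_k = A + B·r^k with r = q/p = (9/11)/(2/11) = 9/2. Substitution satisfies the recurrence; boundary conditions give:
  u_k = (1 − r^k) / (1 − r^N) = (1 − (9/2)^7) / (1 − (9/2)^12) = 21864416/40347076055.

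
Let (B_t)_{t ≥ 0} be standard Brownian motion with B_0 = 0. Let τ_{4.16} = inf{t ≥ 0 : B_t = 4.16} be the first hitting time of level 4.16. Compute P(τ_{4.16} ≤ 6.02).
P(τ_{4.16} ≤ 6.02) = 2(1 − Φ(4.16/√6.02)) = 2(1 − Φ(1.6955)) ≈ 0.0900

By the reflection principle for standard BM, P(τ_b ≤ t) = 2 · P(B_t ≥ b). Since B_t ~ N(0, t), P(B_t ≥ 4.16) = 1 − Φ(4.16/√t) = 1 − Φ(4.16/√6.02) = 1 − Φ(1.6955) ≈ 0.04499. Doubling: P(τ_{4.16} ≤ 6.02) ≈ 2 · 0.04499 = 0.08998 ≈ 0.0900.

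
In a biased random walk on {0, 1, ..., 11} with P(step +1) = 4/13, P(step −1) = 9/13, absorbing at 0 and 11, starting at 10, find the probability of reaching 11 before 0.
P(hit 11 before 0) = (1 − (9/4)^10) / (1 − (9/4)^11) = 2788588660/6275373061

Let u_k denote P(reach 11 before 0 | start at k). Boundary: u_0 = 0, u_11 = 1. Recurrence: u_k = 4/13·u_{k+1} + 9/13·u_{k-1} for 1 ≤ k ≤ 10. Try u_k = A + B·r^k with r = q/p = (9/13)/(4/13) = 9/4. Substitution satisfies the recurrence; boundary conditions give:
  u_k = (1 − r^k) / (1 − r^N) = (1 − (9/4)^10) / (1 − (9/4)^11) = 2788588660/6275373061.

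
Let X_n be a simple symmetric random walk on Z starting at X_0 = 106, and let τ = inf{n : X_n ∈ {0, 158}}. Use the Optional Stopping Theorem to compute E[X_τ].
E[X_τ] = 106

X_n is a martingale and τ is a bounded-mean stopping time (indeed τ is finite a.s. with bounded expectation since the walk is in a bounded region). By the OST, E[X_τ] = E[X_0] = 106. Equivalently: E[X_τ] = 158 · P(hit 158 first) + 0 · P(hit 0 first) = 158 · (106/158) = 106.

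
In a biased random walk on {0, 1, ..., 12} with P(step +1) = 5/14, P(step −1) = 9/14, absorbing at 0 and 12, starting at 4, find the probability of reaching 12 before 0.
P(hit 12 before 0) = (1 − (9/5)^4) / (1 − (9/5)^12) = 390625/47537971

Let u_k denote P(reach 12 before 0 | start at k). Boundary: u_0 = 0, u_12 = 1. Recurrence: u_k = 5/14·u_{k+1} + 9/14·u_{k-1} for 1 ≤ k ≤ 11. Try u_k = A + B·r^k with r = q/p = (9/14)/(5/14) = 9/5. Substitution satisfies the recurrence; boundary conditions give:
  u_k = (1 − r^k) / (1 − r^N) = (1 − (9/5)^4) / (1 − (9/5)^12) = 390625/47537971.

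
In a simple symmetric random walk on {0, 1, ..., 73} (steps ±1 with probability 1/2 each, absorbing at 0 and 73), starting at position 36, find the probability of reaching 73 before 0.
P(hit 73 before 0) = 36/73

Let u_k = P(hit 73 before 0 | start at k). Then u_0 = 0, u_73 = 1, and u_k = u_{k-1}/2 + u_{k+1}/2 for 1 ≤ k ≤ 72. This harmonic recurrence is solved by u_k = k/73, giving u_36 = 36/73.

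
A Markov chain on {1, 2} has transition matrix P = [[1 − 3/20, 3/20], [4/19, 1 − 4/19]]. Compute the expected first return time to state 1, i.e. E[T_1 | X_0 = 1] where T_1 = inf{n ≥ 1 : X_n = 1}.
E[T_1 | X_0 = 1] = 1/π_1 = 137/80

For an irreducible recurrent Markov chain with stationary distribution π, E[T_i | X_0 = i] = 1/π_i (Kac's formula). Here π_1 = (4/19)/(3/20 + 4/19) = (4/19)/(137/380) = 80/137, so E[T_1 | X_0 = 1] = 1/π_1 = (3/20 + 4/19)/(4/19) = (137/380)/(4/19) = 137/80.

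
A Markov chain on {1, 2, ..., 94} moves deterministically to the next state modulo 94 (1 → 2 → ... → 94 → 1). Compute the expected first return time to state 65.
E[T_65 | X_0 = 65] = 94

The chain cycles deterministically, so starting at state 65 it returns in exactly 94 steps. Equivalently, the stationary distribution is uniform π_j = 1/94 for every state j, so by Kac's formula E[T_65] = 1/π_65 = 94.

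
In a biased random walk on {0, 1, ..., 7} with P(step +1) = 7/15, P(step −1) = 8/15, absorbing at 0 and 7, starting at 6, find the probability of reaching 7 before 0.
P(hit 7 before 0) = (1 − (8/7)^6) / (1 − (8/7)^7) = 1011465/1273609

Let u_k denote P(reach 7 before 0 | start at k). Boundary: u_0 = 0, u_7 = 1. Recurrence: u_k = 7/15·u_{k+1} + 8/15·u_{k-1} for 1 ≤ k ≤ 6. Try u_k = A + B·r^k with r = q/p = (8/15)/(7/15) = 8/7. Substitution satisfies the recurrence; boundary conditions give:
  u_k = (1 − r^k) / (1 − r^N) = (1 − (8/7)^6) / (1 − (8/7)^7) = 1011465/1273609.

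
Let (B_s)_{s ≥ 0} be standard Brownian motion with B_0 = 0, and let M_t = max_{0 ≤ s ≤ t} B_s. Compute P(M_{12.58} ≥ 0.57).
P(M_{12.58} ≥ 0.57) = 2·P(B_{12.58} ≥ 0.57) = 2(1 − Φ(0.57/√12.58)) ≈ 0.8723

By the reflection principle for Brownian motion, P(M_t ≥ a) = 2 · P(B_t ≥ a) for a ≥ 0. Since B_t ~ N(0, t), P(B_t ≥ 0.57) = 1 − Φ(0.57/√t) = 1 − Φ(0.57/√12.58) = 1 − Φ(0.1607). So
  P(M_{12.58} ≥ 0.57) = 2(1 − Φ(0.1607)) ≈ 0.8723.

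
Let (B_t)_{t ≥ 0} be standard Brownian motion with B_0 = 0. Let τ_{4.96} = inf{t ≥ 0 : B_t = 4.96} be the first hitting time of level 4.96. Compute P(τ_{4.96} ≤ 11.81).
P(τ_{4.96} ≤ 11.81) = 2(1 − Φ(4.96/√11.81)) = 2(1 − Φ(1.4433)) ≈ 0.1489

By the reflection principle for standard BM, P(τ_b ≤ t) = 2 · P(B_t ≥ b). Since B_t ~ N(0, t), P(B_t ≥ 4.96) = 1 − Φ(4.96/√t) = 1 − Φ(4.96/√11.81) = 1 − Φ(1.4433) ≈ 0.07447. Doubling: P(τ_{4.96} ≤ 11.81) ≈ 2 · 0.07447 = 0.14894 ≈ 0.1489.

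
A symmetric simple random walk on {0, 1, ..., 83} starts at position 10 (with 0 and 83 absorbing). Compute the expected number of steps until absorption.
E[τ | X_0 = 10] = 730

Let v_k = E[τ | X_0 = k]. Boundary: v_0 = v_83 = 0. Recurrence: v_k = 1 + (v_{k-1} + v_{k+1})/2 for 1 ≤ k ≤ 82. The particular solution to v_k − (v_{k-1} + v_{k+1})/2 = 1 is v_k = −k^2. Adding homogeneous solution A + B k and matching boundaries gives v_k = k (83 − k). Substituting k = 10: v_10 = 10 · 73 = 730.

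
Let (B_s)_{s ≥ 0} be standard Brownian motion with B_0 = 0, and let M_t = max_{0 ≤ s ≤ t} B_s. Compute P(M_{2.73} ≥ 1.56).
P(M_{2.73} ≥ 1.56) = 2·P(B_{2.73} ≥ 1.56) = 2(1 − Φ(1.56/√2.73)) ≈ 0.3451

By the reflection principle for Brownian motion, P(M_t ≥ a) = 2 · P(B_t ≥ a) for a ≥ 0. Since B_t ~ N(0, t), P(B_t ≥ 1.56) = 1 − Φ(1.56/√t) = 1 − Φ(1.56/√2.73) = 1 − Φ(0.9442). So
  P(M_{2.73} ≥ 1.56) = 2(1 − Φ(0.9442)) ≈ 0.3451.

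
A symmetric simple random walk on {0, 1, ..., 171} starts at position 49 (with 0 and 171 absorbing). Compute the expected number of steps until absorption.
E[τ | X_0 = 49] = 5978

Let v_k = E[τ | X_0 = k]. Boundary: v_0 = v_171 = 0. Recurrence: v_k = 1 + (v_{k-1} + v_{k+1})/2 for 1 ≤ k ≤ 170. The particular solution to v_k − (v_{k-1} + v_{k+1})/2 = 1 is v_k = −k^2. Adding homogeneous solution A + B k and matching boundaries gives v_k = k (171 − k). Substituting k = 49: v_49 = 49 · 122 = 5978.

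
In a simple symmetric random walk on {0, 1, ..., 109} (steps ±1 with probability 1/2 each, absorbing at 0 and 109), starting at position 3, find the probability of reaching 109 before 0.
P(hit 109 before 0) = 3/109

Let u_k = P(hit 109 before 0 | start at k). Then u_0 = 0, u_109 = 1, and u_k = u_{k-1}/2 + u_{k+1}/2 for 1 ≤ k ≤ 108. This harmonic recurrence is solved by u_k = k/109, giving u_3 = 3/109.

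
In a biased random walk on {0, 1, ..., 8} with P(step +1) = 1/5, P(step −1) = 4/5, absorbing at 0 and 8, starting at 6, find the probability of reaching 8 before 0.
P(hit 8 before 0) = (1 − (4)^6) / (1 − (4)^8) = 273/4369

Let u_k denote P(reach 8 before 0 | start at k). Boundary: u_0 = 0, u_8 = 1. Recurrence: u_k = 1/5·u_{k+1} + 4/5·u_{k-1} for 1 ≤ k ≤ 7. Try u_k = A + B·r^k with r = q/p = (4/5)/(1/5) = 4. Substitution satisfies the recurrence; boundary conditions give:
  u_k = (1 − r^k) / (1 − r^N) = (1 − (4)^6) / (1 − (4)^8) = 273/4369.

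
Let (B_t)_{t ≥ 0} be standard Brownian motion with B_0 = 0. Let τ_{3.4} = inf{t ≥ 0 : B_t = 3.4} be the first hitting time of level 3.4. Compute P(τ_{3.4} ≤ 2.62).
P(τ_{3.4} ≤ 2.62) = 2(1 − Φ(3.4/√2.62)) = 2(1 − Φ(2.1005)) ≈ 0.0357

By the reflection principle for standard BM, P(τ_b ≤ t) = 2 · P(B_t ≥ b). Since B_t ~ N(0, t), P(B_t ≥ 3.4) = 1 − Φ(3.4/√t) = 1 − Φ(3.4/√2.62) = 1 − Φ(2.1005) ≈ 0.01784. Doubling: P(τ_{3.4} ≤ 2.62) ≈ 2 · 0.01784 = 0.03568 ≈ 0.0357.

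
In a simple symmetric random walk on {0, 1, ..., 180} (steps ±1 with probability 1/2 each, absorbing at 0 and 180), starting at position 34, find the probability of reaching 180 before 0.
P(hit 180 before 0) = 34/180 = 17/90

Let u_k = P(hit 180 before 0 | start at k). Then u_0 = 0, u_180 = 1, and u_k = u_{k-1}/2 + u_{k+1}/2 for 1 ≤ k ≤ 179. This harmonic recurrence is solved by u_k = k/180, giving u_34 = 34/180 = 17/90.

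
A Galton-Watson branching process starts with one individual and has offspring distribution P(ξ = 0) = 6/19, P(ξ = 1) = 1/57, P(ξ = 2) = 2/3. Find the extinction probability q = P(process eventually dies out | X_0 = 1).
q = 9/19

The pgf is f(s) = 6/19 + 1/57·s + 2/3·s². The extinction probability q is the smallest fixed point of f in [0, 1]. Setting s = f(s):
  2/3·s² + (1/57 − 1)·s + 6/19 = 0
  2/3·s² − (6/19 + 2/3)·s + 6/19 = 0
which factors as (s − 1)·(2/3·s − 6/19) = 0, giving roots s = 1 and s = (6/19)/(2/3) = 9/19.
Mean offspring μ = 1/57 + 2·2/3 = 77/57 > 1 (supercritical), so q < 1. The extinction probability is the smaller root: q = (6/19)/(2/3) = 9/19.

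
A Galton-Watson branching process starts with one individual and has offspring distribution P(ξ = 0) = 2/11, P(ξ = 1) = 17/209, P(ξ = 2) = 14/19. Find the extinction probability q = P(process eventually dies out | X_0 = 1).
q = 19/77

The pgf is f(s) = 2/11 + 17/209·s + 14/19·s². The extinction probability q is the smallest fixed point of f in [0, 1]. Setting s = f(s):
  14/19·s² + (17/209 − 1)·s + 2/11 = 0
  14/19·s² − (2/11 + 14/19)·s + 2/11 = 0
which factors as (s − 1)·(14/19·s − 2/11) = 0, giving roots s = 1 and s = (2/11)/(14/19) = 19/77.
Mean offspring μ = 17/209 + 2·14/19 = 325/209 > 1 (supercritical), so q < 1. The extinction probability is the smaller root: q = (2/11)/(14/19) = 19/77.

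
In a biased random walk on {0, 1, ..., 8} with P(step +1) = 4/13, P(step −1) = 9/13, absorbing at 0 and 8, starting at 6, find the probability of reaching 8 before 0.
P(hit 8 before 0) = (1 − (9/4)^6) / (1 − (9/4)^8) = 129808/661249

Let u_k denote P(reach 8 before 0 | start at k). Boundary: u_0 = 0, u_8 = 1. Recurrence: u_k = 4/13·u_{k+1} + 9/13·u_{k-1} for 1 ≤ k ≤ 7. Try u_k = A + B·r^k with r = q/p = (9/13)/(4/13) = 9/4. Substitution satisfies the recurrence; boundary conditions give:
  u_k = (1 − r^k) / (1 − r^N) = (1 − (9/4)^6) / (1 − (9/4)^8) = 129808/661249.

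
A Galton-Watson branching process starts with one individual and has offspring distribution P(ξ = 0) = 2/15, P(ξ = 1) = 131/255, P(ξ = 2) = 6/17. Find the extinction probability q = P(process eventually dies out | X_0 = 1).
q = 17/45

The pgf is f(s) = 2/15 + 131/255·s + 6/17·s². The extinction probability q is the smallest fixed point of f in [0, 1]. Setting s = f(s):
  6/17·s² + (131/255 − 1)·s + 2/15 = 0
  6/17·s² − (2/15 + 6/17)·s + 2/15 = 0
which factors as (s − 1)·(6/17·s − 2/15) = 0, giving roots s = 1 and s = (2/15)/(6/17) = 17/45.
Mean offspring μ = 131/255 + 2·6/17 = 311/255 > 1 (supercritical), so q < 1. The extinction probability is the smaller root: q = (2/15)/(6/17) = 17/45.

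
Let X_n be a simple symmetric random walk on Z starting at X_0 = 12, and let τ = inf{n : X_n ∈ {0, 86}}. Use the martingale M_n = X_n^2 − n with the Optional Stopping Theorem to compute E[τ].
E[τ] = 888

M_n = X_n^2 − n is a martingale (since E[X_{n+1}^2 | F_n] = X_n^2 + 1). By OST (τ has finite mean in a bounded region), E[M_τ] = E[M_0] = X_0^2 − 0 = 12^2 = 144. Also E[M_τ] = E[X_τ^2] − E[τ]. The walk exits at 0 or 86, with P(hit 86 first) = 12/86, so E[X_τ^2] = 86^2 · 12/86 + 0 = 1032. Thus E[τ] = E[X_τ^2] − E[M_τ] = 1032 − 144 = 888 = 12(86 − 12) = 888.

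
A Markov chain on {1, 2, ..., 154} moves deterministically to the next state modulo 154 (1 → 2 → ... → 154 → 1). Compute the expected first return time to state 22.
E[T_22 | X_0 = 22] = 154

The chain cycles deterministically, so starting at state 22 it returns in exactly 154 steps. Equivalently, the stationary distribution is uniform π_j = 1/154 for every state j, so by Kac's formula E[T_22] = 1/π_22 = 154.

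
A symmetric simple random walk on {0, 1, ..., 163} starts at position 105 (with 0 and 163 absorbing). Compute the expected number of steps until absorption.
E[τ | X_0 = 105] = 6090

Let v_k = E[τ | X_0 = k]. Boundary: v_0 = v_163 = 0. Recurrence: v_k = 1 + (v_{k-1} + v_{k+1})/2 for 1 ≤ k ≤ 162. The particular solution to v_k − (v_{k-1} + v_{k+1})/2 = 1 is v_k = −k^2. Adding homogeneous solution A + B k and matching boundaries gives v_k = k (163 − k). Substituting k = 105: v_105 = 105 · 58 = 6090.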